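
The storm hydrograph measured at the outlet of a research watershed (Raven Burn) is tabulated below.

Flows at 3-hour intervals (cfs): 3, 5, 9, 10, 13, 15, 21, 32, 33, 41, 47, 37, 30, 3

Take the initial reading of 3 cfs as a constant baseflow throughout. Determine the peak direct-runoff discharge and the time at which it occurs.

Subtracting baseflow gives direct-runoff ordinates: 0.0, 2.0, 6.0, 7.0, 10.0, 12.0, 18.0, 29.0, 30.0, 38.0, 44.0, 34.0, 27.0, 0.0 cfs.
The maximum is 44.0 cfs, occurring at the reading for t = 30 h.

Q_p = 44.0 cfs at t = 30 h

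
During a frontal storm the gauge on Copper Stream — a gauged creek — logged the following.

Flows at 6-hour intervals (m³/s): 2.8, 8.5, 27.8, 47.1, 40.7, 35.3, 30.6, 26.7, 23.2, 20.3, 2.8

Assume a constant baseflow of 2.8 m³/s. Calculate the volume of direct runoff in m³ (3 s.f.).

Direct-runoff ordinates (Q − Q_b): 0.0, 5.7, 25.0, 44.3, 37.9, 32.5, 27.8, 23.9, 20.4, 17.5, 0.0 m³/s.
ΣQ_DR = 235.0 m³/s.
With Δt = 6 h = 21600 s, V = ΣQ_DR · Δt = 235.0 × 21600 = 5.08 × 10^6 m³.

V ≈ 5.08 × 10^6 m³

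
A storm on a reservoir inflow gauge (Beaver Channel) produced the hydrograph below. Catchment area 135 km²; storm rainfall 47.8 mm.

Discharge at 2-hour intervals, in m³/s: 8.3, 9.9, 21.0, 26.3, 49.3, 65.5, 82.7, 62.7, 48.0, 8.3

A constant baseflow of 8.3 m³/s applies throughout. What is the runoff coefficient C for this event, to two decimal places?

C ≈ 0.33

ΣQ_DR = 299.0 m³/s; V = ΣQ_DR·Δt = 2.153 × 10^6 m³.
Runoff depth d = V / A = 15.95 mm.
C = d / P = 15.95 / 47.8 = 0.33.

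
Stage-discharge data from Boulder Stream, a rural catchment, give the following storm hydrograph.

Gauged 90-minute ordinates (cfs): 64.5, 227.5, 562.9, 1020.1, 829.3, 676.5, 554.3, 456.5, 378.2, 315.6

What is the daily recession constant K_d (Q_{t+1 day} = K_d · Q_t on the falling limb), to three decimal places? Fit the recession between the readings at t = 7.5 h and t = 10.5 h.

Between t = 7.5 h and t = 10.5 h the flow falls from 676.5 to 456.5 cfs over 2×1.5 h = 3 h.
Per-interval ratio K = (456.5/676.5)^(1/2) = 0.8215; K_d = K^(24/1.5) = 0.043.

K_d ≈ 0.043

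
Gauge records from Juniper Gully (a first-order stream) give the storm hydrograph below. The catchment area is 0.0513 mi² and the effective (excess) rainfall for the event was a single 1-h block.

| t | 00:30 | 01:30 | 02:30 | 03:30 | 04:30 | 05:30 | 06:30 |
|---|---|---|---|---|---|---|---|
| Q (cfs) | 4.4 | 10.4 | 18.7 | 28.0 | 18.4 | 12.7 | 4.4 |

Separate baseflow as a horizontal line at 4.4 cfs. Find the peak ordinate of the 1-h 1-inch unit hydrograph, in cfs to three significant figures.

Direct runoff: 0.0, 6.0, 14.3, 23.6, 14.0, 8.3, 0.0 cfs; ΣQ_DR = 66.20 cfs, peak = 23.6 cfs.
Runoff depth d = ΣQ_DR·Δt / A = 66.20 × 3600 / (0.0513 mi²) = 2.000 in.
The 1-inch UH is the DRH scaled by (1 in)/d, so U_p = 23.6 × 1/2.000 = 11.8 cfs.

U_p ≈ 11.8 cfs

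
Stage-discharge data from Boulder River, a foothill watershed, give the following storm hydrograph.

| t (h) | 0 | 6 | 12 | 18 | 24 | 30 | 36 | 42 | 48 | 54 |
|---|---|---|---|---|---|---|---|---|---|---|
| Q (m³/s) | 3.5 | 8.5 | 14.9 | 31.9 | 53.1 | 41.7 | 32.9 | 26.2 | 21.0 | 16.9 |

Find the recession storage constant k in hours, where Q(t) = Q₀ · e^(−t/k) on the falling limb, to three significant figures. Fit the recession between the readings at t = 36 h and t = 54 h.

k ≈ 27.0 h

On the falling limb, Q drops from 32.9 to 16.9 m³/s between t = 36 h and t = 54 h (Δt = 18 h).
k = −Δt / ln(Q₂/Q₁) = −18 / ln(16.9/32.9) = 27.0 h.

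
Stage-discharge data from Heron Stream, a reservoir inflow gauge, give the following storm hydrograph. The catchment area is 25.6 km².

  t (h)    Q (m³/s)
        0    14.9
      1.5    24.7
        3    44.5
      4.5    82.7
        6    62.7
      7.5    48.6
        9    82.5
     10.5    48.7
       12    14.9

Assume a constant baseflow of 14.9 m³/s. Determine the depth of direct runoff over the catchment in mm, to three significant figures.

d ≈ 61.2 mm

Direct runoff: 0.0, 9.8, 29.6, 67.8, 47.8, 33.7, 67.6, 33.8, 0.0 m³/s; ΣQ_DR = 290.1 m³/s.
V = ΣQ_DR · Δt = 290.1 × 5400 s = 1.567 × 10^6 m³.
Over A = 25.6 km², depth = V / A = 61.2 mm.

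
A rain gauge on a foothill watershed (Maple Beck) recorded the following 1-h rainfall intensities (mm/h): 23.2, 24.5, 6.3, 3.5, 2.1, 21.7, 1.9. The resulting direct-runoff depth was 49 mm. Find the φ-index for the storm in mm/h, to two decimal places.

Only the 3 blocks with intensity above φ contribute runoff: 23.2, 24.5, 21.7 mm/h.
Σ(I−φ)·Δt = d  ⇒  (23.2+24.5+21.7 − 3φ)·1 = 49
φ = (69.40 − 49/1) / 3 = 6.80 mm/h.

φ ≈ 6.80 mm/h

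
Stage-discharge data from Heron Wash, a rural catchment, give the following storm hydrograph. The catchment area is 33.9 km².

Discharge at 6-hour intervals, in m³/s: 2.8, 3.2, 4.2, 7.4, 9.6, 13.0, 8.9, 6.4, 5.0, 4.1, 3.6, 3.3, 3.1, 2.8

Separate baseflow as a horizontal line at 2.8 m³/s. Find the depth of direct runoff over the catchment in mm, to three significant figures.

d ≈ 24.3 mm

Direct runoff: 0.0, 0.4, 1.4, 4.6, 6.8, 10.2, 6.1, 3.6, 2.2, 1.3, 0.8, 0.5, 0.3, 0.0 m³/s; ΣQ_DR = 38.20 m³/s.
V = ΣQ_DR · Δt = 38.20 × 21600 s = 8.251 × 10^5 m³.
Over A = 33.9 km², depth = V / A = 24.3 mm.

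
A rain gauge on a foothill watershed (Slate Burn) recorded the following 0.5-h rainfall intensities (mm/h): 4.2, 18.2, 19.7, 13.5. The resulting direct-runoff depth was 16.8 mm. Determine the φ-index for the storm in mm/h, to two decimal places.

Only the 3 blocks with intensity above φ contribute runoff: 18.2, 19.7, 13.5 mm/h.
Σ(I−φ)·Δt = d  ⇒  (18.2+19.7+13.5 − 3φ)·0.5 = 16.8
φ = (51.40 − 16.8/0.5) / 3 = 5.93 mm/h.

φ ≈ 5.93 mm/h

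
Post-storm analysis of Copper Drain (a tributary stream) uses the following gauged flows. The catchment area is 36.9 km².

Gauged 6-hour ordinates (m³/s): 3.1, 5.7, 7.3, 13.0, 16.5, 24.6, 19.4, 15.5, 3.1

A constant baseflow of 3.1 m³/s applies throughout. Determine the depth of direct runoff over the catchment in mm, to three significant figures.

Direct runoff: 0.0, 2.6, 4.2, 9.9, 13.4, 21.5, 16.3, 12.4, 0.0 m³/s; ΣQ_DR = 80.30 m³/s.
V = ΣQ_DR · Δt = 80.30 × 21600 s = 1.734 × 10^6 m³.
Over A = 36.9 km², depth = V / A = 47.0 mm.

d ≈ 47.0 mm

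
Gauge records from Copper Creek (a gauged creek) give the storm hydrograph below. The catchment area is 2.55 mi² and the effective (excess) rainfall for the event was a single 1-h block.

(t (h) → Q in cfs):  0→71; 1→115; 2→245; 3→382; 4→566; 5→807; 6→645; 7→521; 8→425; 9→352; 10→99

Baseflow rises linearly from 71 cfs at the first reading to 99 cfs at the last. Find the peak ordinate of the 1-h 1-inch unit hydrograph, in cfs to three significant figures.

U_p ≈ 361 cfs

Direct runoff: 0.00, 41.20, 168.40, 302.60, 483.80, 722.00, 557.20, 430.40, 331.60, 255.80, 0.00 cfs; ΣQ_DR = 3293 cfs, peak = 722.00 cfs.
Runoff depth d = ΣQ_DR·Δt / A = 3293 × 3600 / (2.55 mi²) = 2.001 in.
The 1-inch UH is the DRH scaled by (1 in)/d, so U_p = 722.00 × 1/2.001 = 361 cfs.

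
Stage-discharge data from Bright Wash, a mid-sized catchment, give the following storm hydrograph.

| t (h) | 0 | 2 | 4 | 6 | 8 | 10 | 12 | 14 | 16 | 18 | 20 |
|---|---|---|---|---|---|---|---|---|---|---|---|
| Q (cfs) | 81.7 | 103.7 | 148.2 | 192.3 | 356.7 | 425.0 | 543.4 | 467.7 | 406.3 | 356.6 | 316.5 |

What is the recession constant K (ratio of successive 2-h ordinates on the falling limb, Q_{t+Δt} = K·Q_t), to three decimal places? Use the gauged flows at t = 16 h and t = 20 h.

Using the recession-limb readings at t = 16 h and t = 20 h: Q falls from 406.3 to 316.5 cfs over 2 intervals.
K = (Q₂/Q₁)^(1/2) = (316.5/406.3)^(1/2) = 0.883.

K ≈ 0.883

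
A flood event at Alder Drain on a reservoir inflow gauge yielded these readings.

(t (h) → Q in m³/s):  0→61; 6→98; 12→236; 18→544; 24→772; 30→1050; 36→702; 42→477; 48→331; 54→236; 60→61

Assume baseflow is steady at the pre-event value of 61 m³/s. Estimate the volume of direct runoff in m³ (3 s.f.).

Direct-runoff ordinates (Q − Q_b): 0.0, 37.0, 175.0, 483.0, 711.0, 989.0, 641.0, 416.0, 270.0, 175.0, 0.0 m³/s.
ΣQ_DR = 3897 m³/s.
With Δt = 6 h = 21600 s, V = ΣQ_DR · Δt = 3897 × 21600 = 8.42 × 10^7 m³.

V ≈ 8.42 × 10^7 m³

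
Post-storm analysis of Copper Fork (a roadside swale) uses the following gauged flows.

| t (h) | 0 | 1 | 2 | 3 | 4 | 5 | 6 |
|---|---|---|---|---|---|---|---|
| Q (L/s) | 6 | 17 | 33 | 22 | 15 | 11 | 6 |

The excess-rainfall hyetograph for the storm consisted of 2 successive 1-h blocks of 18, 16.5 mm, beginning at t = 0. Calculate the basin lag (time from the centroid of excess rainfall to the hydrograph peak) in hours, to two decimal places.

Centroid of excess rainfall: t_c = Σ P_i·t̄_i / ΣP_i = 0.9783 h (block centres at 0.5, 1.5 h).
Hydrograph peak occurs at t = 2 h, so basin lag t_L = 2 − 0.9783 = 1.02 h.

t_L ≈ 1.02 h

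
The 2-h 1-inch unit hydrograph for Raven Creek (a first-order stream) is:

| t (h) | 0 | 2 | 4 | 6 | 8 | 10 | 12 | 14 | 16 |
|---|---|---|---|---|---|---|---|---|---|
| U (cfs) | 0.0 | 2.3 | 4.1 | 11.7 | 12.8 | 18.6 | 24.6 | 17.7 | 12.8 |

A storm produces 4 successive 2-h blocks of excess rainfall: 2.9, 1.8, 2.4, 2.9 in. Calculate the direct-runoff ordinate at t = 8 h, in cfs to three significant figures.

Q ≈ 74.7 cfs

By discrete convolution, Q_j = Σ (P_i / 1 in) · U_{j−i}.
At t = 8 h (j=4): Q = (2.9/1)·12.8 + (1.8/1)·11.7 + (2.4/1)·4.1 + (2.9/1)·2.3 = 74.7 cfs.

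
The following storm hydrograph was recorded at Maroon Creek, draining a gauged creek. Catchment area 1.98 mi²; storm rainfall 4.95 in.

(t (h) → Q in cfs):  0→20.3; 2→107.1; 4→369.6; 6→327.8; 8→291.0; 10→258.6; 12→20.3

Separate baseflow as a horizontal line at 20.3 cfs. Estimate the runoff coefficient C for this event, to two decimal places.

C ≈ 0.40

ΣQ_DR = 1253 cfs; V = ΣQ_DR·Δt = 9.019 × 10^6 ft³.
Runoff depth d = V / A = 1.961 in.
C = d / P = 1.961 / 4.95 = 0.40.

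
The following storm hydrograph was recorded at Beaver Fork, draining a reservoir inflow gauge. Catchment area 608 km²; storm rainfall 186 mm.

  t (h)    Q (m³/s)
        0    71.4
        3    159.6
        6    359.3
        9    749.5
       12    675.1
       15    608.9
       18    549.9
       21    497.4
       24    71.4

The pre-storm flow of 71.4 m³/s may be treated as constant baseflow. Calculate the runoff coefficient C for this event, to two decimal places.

C ≈ 0.30

ΣQ_DR = 3100 m³/s; V = ΣQ_DR·Δt = 3.348 × 10^7 m³.
Runoff depth d = V / A = 55.06 mm.
C = d / P = 55.06 / 186 = 0.30.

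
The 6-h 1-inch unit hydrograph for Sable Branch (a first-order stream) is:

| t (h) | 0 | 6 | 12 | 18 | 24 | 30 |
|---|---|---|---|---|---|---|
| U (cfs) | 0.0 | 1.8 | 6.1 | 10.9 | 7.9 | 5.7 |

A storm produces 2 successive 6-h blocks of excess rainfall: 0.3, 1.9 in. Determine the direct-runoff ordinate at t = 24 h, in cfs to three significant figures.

By discrete convolution, Q_j = Σ (P_i / 1 in) · U_{j−i}.
At t = 24 h (j=4): Q = (0.3/1)·7.9 + (1.9/1)·10.9 = 23.1 cfs.

Q ≈ 23.1 cfs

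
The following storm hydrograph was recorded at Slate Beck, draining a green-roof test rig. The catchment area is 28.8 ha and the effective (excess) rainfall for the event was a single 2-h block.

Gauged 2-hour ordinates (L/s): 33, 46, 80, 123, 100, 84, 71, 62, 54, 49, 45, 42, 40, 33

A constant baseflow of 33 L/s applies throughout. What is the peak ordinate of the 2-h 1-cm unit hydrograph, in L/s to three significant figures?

U_p ≈ 90.0 L/s

Direct runoff: 0.0, 13.0, 47.0, 90.0, 67.0, 51.0, 38.0, 29.0, 21.0, 16.0, 12.0, 9.0, 7.0, 0.0 L/s; ΣQ_DR = 400.0 L/s, peak = 90.0 L/s.
Runoff depth d = ΣQ_DR·Δt / A = 400.0 × 7200 / (28.8 ha) = 10.00 mm.
The 1-cm UH is the DRH scaled by (10 mm)/d, so U_p = 90.0 × 10/10.00 = 90.0 L/s.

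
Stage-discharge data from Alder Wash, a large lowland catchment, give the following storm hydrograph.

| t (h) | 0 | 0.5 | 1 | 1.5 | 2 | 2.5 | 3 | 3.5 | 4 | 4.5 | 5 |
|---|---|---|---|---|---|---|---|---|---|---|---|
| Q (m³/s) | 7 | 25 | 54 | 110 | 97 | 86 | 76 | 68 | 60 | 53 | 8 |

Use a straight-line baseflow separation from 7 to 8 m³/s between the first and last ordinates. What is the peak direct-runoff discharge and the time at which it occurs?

Q_p = 102.70 m³/s at t = 1.5 h

Subtracting baseflow gives direct-runoff ordinates: 0.00, 17.90, 46.80, 102.70, 89.60, 78.50, 68.40, 60.30, 52.20, 45.10, 0.00 m³/s.
The maximum is 102.70 m³/s, occurring at the reading for t = 1.5 h.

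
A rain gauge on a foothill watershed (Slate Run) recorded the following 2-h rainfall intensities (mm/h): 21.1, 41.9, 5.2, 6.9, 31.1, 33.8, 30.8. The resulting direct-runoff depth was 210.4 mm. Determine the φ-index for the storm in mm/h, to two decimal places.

Only the 5 blocks with intensity above φ contribute runoff: 21.1, 41.9, 31.1, 33.8, 30.8 mm/h.
Σ(I−φ)·Δt = d  ⇒  (21.1+41.9+31.1+33.8+30.8 − 5φ)·2 = 210.4
φ = (158.7 − 210.4/2) / 5 = 10.70 mm/h.

φ ≈ 10.70 mm/h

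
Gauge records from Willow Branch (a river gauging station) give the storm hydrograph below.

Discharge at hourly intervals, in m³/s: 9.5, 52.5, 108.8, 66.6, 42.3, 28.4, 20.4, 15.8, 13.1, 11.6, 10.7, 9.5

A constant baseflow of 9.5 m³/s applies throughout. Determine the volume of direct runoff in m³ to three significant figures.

V ≈ 9.91 × 10^5 m³

Direct-runoff ordinates (Q − Q_b): 0.0, 43.0, 99.3, 57.1, 32.8, 18.9, 10.9, 6.3, 3.6, 2.1, 1.2, 0.0 m³/s.
ΣQ_DR = 275.2 m³/s.
With Δt = 1 h = 3600 s, V = ΣQ_DR · Δt = 275.2 × 3600 = 9.91 × 10^5 m³.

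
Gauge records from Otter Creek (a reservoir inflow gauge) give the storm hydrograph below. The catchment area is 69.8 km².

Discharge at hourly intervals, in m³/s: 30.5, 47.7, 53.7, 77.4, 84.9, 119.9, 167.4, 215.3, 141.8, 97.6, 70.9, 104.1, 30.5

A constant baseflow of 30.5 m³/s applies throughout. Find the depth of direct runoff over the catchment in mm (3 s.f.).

d ≈ 43.6 mm

Direct runoff: 0.0, 17.2, 23.2, 46.9, 54.4, 89.4, 136.9, 184.8, 111.3, 67.1, 40.4, 73.6, 0.0 m³/s; ΣQ_DR = 845.2 m³/s.
V = ΣQ_DR · Δt = 845.2 × 3600 s = 3.043 × 10^6 m³.
Over A = 69.8 km², depth = V / A = 43.6 mm.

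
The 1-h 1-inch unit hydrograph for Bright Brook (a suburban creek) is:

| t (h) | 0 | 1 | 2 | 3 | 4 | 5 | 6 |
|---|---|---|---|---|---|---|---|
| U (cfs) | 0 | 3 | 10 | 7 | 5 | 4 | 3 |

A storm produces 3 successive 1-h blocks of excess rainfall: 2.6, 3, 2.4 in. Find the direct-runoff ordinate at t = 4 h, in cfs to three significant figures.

Q ≈ 58.0 cfs

By discrete convolution, Q_j = Σ (P_i / 1 in) · U_{j−i}.
At t = 4 h (j=4): Q = (2.6/1)·5 + (3/1)·7 + (2.4/1)·10 = 58.0 cfs.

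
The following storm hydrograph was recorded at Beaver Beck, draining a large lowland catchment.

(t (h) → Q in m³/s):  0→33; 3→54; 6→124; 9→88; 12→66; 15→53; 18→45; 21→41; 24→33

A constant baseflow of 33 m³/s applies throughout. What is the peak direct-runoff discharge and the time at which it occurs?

Subtracting baseflow gives direct-runoff ordinates: 0.0, 21.0, 91.0, 55.0, 33.0, 20.0, 12.0, 8.0, 0.0 m³/s.
The maximum is 91.0 m³/s, occurring at the reading for t = 6 h.

Q_p = 91.0 m³/s at t = 6 h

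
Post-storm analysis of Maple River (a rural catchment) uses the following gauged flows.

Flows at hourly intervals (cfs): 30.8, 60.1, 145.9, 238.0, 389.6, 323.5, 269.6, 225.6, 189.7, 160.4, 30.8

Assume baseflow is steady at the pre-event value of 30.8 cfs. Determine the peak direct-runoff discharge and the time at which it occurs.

Subtracting baseflow gives direct-runoff ordinates: 0.0, 29.3, 115.1, 207.2, 358.8, 292.7, 238.8, 194.8, 158.9, 129.6, 0.0 cfs.
The maximum is 358.8 cfs, occurring at the reading for t = 4 h.

Q_p = 358.8 cfs at t = 4 h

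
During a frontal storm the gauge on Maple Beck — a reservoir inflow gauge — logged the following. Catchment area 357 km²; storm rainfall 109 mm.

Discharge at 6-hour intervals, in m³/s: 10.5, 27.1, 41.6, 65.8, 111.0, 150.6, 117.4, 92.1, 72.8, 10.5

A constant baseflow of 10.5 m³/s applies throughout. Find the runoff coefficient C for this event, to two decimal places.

ΣQ_DR = 594.4 m³/s; V = ΣQ_DR·Δt = 1.284 × 10^7 m³.
Runoff depth d = V / A = 35.96 mm.
C = d / P = 35.96 / 109 = 0.33.

C ≈ 0.33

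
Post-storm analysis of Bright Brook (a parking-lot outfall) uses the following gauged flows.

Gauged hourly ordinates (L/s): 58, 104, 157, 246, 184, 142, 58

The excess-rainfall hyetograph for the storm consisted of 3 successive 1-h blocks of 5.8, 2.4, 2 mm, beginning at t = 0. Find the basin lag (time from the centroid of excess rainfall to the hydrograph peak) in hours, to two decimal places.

t_L ≈ 1.87 h

Centroid of excess rainfall: t_c = Σ P_i·t̄_i / ΣP_i = 1.1275 h (block centres at 0.5, 1.5, 2.5 h).
Hydrograph peak occurs at t = 3 h, so basin lag t_L = 3 − 1.1275 = 1.87 h.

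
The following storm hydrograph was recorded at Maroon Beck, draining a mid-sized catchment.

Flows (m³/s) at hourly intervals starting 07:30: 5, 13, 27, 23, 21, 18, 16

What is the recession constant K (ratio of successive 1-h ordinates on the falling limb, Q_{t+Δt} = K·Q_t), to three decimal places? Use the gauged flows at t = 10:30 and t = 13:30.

K ≈ 0.886

Using the recession-limb readings at t = 10:30 and t = 13:30: Q falls from 23 to 16 m³/s over 3 intervals.
K = (Q₂/Q₁)^(1/3) = (16/23)^(1/3) = 0.886.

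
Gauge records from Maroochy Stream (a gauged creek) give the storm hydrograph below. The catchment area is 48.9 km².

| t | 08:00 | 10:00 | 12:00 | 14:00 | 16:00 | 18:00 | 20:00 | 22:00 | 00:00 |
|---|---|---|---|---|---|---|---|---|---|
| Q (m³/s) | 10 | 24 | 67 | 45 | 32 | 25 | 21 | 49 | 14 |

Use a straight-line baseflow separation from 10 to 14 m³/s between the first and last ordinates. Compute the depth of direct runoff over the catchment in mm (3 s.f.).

Direct runoff: 0.00, 13.50, 56.00, 33.50, 20.00, 12.50, 8.00, 35.50, 0.00 m³/s; ΣQ_DR = 179.0 m³/s.
V = ΣQ_DR · Δt = 179.0 × 7200 s = 1.289 × 10^6 m³.
Over A = 48.9 km², depth = V / A = 26.4 mm.

d ≈ 26.4 mm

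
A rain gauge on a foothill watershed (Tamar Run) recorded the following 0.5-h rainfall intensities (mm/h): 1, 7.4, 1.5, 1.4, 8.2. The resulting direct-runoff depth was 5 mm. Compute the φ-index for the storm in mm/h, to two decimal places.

φ ≈ 2.80 mm/h

Only the 2 blocks with intensity above φ contribute runoff: 7.4, 8.2 mm/h.
Σ(I−φ)·Δt = d  ⇒  (7.4+8.2 − 2φ)·0.5 = 5
φ = (15.60 − 5/0.5) / 2 = 2.80 mm/h.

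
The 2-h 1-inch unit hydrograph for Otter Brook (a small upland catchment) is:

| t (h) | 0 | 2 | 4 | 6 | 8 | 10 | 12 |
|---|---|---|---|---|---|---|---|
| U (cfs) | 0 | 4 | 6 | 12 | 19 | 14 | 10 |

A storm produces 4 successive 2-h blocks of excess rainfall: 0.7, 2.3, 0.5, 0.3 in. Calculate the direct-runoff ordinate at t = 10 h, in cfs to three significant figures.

Q ≈ 61.3 cfs

By discrete convolution, Q_j = Σ (P_i / 1 in) · U_{j−i}.
At t = 10 h (j=5): Q = (0.7/1)·14 + (2.3/1)·19 + (0.5/1)·12 + (0.3/1)·6 = 61.3 cfs.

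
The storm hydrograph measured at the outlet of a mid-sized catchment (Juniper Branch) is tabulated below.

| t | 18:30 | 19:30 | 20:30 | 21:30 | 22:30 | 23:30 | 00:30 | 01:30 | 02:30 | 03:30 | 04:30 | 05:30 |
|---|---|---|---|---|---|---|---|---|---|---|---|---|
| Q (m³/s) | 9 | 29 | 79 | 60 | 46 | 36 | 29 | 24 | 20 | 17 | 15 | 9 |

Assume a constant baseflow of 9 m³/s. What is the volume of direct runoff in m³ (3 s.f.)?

V ≈ 9.54 × 10^5 m³

Direct-runoff ordinates (Q − Q_b): 0.0, 20.0, 70.0, 51.0, 37.0, 27.0, 20.0, 15.0, 11.0, 8.0, 6.0, 0.0 m³/s.
ΣQ_DR = 265.0 m³/s.
With Δt = 1 h = 3600 s, V = ΣQ_DR · Δt = 265.0 × 3600 = 9.54 × 10^5 m³.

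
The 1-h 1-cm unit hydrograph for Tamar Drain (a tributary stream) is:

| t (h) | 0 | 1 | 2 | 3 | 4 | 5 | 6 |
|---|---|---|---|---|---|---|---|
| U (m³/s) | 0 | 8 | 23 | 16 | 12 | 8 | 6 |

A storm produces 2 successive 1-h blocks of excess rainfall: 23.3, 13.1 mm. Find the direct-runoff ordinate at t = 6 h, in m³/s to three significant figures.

By discrete convolution, Q_j = Σ (P_i / 10 mm) · U_{j−i}.
At t = 6 h (j=6): Q = (23.3/10)·6 + (13.1/10)·8 = 24.5 m³/s.

Q ≈ 24.5 m³/s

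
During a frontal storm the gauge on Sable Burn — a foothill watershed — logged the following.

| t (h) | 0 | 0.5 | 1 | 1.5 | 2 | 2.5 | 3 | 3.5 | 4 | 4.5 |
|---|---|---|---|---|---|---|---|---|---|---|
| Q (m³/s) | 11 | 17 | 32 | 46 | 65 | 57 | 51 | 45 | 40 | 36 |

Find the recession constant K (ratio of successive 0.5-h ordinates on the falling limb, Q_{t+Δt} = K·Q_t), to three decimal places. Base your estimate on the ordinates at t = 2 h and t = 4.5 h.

Using the recession-limb readings at t = 2 h and t = 4.5 h: Q falls from 65 to 36 m³/s over 5 intervals.
K = (Q₂/Q₁)^(1/5) = (36/65)^(1/5) = 0.889.

K ≈ 0.889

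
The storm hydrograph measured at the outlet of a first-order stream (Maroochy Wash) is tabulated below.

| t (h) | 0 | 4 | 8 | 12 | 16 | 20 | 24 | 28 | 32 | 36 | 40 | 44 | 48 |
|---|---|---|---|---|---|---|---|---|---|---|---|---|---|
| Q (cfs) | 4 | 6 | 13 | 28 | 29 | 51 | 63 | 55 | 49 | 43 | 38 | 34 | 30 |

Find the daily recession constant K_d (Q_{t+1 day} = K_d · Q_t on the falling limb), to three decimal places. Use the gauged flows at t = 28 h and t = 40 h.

Between t = 28 h and t = 40 h the flow falls from 55 to 38 cfs over 3×4 h = 12 h.
Per-interval ratio K = (38/55)^(1/3) = 0.8840; K_d = K^(24/4) = 0.477.

K_d ≈ 0.477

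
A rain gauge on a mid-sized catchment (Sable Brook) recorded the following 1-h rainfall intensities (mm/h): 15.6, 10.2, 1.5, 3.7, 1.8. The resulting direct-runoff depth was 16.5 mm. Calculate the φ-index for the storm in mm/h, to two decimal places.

φ ≈ 4.65 mm/h

Only the 2 blocks with intensity above φ contribute runoff: 15.6, 10.2 mm/h.
Σ(I−φ)·Δt = d  ⇒  (15.6+10.2 − 2φ)·1 = 16.5
φ = (25.80 − 16.5/1) / 2 = 4.65 mm/h.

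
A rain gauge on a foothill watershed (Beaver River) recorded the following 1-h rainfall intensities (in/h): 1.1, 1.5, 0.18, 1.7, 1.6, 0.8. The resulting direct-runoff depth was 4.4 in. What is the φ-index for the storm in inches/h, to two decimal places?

φ ≈ 0.46 in/h

Only the 5 blocks with intensity above φ contribute runoff: 1.1, 1.5, 1.7, 1.6, 0.8 in/h.
Σ(I−φ)·Δt = d  ⇒  (1.1+1.5+1.7+1.6+0.8 − 5φ)·1 = 4.4
φ = (6.700 − 4.4/1) / 5 = 0.46 in/h.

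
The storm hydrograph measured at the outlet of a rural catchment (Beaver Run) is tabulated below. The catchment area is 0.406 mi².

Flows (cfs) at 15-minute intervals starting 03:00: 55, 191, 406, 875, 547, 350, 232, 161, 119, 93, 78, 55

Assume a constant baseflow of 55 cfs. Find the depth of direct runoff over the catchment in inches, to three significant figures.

Direct runoff: 0.0, 136.0, 351.0, 820.0, 492.0, 295.0, 177.0, 106.0, 64.0, 38.0, 23.0, 0.0 cfs; ΣQ_DR = 2502 cfs.
V = ΣQ_DR · Δt = 2502 × 900 s = 2.252 × 10^6 ft³.
Over A = 0.406 mi², depth = V / A = 2.39 in.

d ≈ 2.39 in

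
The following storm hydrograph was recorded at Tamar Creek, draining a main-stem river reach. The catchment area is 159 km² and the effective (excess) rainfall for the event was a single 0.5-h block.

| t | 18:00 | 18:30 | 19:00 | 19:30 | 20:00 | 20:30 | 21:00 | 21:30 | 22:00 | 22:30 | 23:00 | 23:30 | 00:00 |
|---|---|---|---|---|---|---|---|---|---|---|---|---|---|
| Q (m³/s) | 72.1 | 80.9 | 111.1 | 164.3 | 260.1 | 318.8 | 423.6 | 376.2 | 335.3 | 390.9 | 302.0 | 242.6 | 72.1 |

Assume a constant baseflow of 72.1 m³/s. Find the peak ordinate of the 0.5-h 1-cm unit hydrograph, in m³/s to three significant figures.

U_p ≈ 140 m³/s

Direct runoff: 0.0, 8.8, 39.0, 92.2, 188.0, 246.7, 351.5, 304.1, 263.2, 318.8, 229.9, 170.5, 0.0 m³/s; ΣQ_DR = 2213 m³/s, peak = 351.5 m³/s.
Runoff depth d = ΣQ_DR·Δt / A = 2213 × 1800 / (159 km²) = 25.05 mm.
The 1-cm UH is the DRH scaled by (10 mm)/d, so U_p = 351.5 × 10/25.05 = 140 m³/s.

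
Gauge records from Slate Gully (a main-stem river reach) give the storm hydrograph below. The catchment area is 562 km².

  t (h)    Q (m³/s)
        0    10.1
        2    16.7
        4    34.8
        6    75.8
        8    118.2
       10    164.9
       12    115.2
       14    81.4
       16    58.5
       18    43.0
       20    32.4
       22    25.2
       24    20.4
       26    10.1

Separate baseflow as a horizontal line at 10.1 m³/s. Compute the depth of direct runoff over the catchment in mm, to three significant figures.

Direct runoff: 0.0, 6.6, 24.7, 65.7, 108.1, 154.8, 105.1, 71.3, 48.4, 32.9, 22.3, 15.1, 10.3, 0.0 m³/s; ΣQ_DR = 665.3 m³/s.
V = ΣQ_DR · Δt = 665.3 × 7200 s = 4.790 × 10^6 m³.
Over A = 562 km², depth = V / A = 8.52 mm.

d ≈ 8.52 mm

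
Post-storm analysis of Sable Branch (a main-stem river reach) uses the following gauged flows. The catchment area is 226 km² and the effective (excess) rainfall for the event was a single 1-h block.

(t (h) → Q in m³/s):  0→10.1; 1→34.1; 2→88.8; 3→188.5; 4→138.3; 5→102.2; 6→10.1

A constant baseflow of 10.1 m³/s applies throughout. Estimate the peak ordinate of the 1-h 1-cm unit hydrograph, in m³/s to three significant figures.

Direct runoff: 0.0, 24.0, 78.7, 178.4, 128.2, 92.1, 0.0 m³/s; ΣQ_DR = 501.4 m³/s, peak = 178.4 m³/s.
Runoff depth d = ΣQ_DR·Δt / A = 501.4 × 3600 / (226 km²) = 7.987 mm.
The 1-cm UH is the DRH scaled by (10 mm)/d, so U_p = 178.4 × 10/7.987 = 223 m³/s.

U_p ≈ 223 m³/s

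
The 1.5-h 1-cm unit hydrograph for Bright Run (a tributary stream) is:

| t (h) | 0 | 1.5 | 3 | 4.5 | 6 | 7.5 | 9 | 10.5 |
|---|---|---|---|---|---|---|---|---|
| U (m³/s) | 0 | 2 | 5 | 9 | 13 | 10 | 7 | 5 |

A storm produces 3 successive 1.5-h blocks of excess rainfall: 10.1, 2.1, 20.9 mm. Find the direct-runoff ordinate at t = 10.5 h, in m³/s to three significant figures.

Q ≈ 27.4 m³/s

By discrete convolution, Q_j = Σ (P_i / 10 mm) · U_{j−i}.
At t = 10.5 h (j=7): Q = (10.1/10)·5 + (2.1/10)·7 + (20.9/10)·10 = 27.4 m³/s.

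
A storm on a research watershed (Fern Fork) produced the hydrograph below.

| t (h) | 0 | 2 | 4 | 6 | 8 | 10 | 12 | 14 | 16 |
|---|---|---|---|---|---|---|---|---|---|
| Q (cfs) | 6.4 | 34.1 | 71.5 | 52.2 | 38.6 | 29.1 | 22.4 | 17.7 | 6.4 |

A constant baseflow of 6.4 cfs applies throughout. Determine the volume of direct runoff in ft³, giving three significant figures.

Direct-runoff ordinates (Q − Q_b): 0.0, 27.7, 65.1, 45.8, 32.2, 22.7, 16.0, 11.3, 0.0 cfs.
ΣQ_DR = 220.8 cfs.
With Δt = 2 h = 7200 s, V = ΣQ_DR · Δt = 220.8 × 7200 = 1.59 × 10^6 ft³.

V ≈ 1.59 × 10^6 ft³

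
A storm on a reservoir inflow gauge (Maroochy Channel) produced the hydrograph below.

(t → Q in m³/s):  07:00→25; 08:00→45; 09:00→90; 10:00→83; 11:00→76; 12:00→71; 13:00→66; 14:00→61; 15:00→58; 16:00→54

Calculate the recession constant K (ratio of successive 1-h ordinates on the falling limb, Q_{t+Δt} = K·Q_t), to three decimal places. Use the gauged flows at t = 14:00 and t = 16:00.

K ≈ 0.941

Using the recession-limb readings at t = 14:00 and t = 16:00: Q falls from 61 to 54 m³/s over 2 intervals.
K = (Q₂/Q₁)^(1/2) = (54/61)^(1/2) = 0.941.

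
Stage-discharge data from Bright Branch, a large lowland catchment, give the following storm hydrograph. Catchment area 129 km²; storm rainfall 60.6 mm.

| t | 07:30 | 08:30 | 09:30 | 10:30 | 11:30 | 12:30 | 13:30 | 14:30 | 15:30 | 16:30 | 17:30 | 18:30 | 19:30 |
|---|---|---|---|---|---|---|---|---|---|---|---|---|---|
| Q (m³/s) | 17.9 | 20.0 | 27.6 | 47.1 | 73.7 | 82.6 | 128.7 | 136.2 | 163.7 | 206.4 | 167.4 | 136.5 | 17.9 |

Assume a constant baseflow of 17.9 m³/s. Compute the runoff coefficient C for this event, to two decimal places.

ΣQ_DR = 993.0 m³/s; V = ΣQ_DR·Δt = 3.575 × 10^6 m³.
Runoff depth d = V / A = 27.71 mm.
C = d / P = 27.71 / 60.6 = 0.46.

C ≈ 0.46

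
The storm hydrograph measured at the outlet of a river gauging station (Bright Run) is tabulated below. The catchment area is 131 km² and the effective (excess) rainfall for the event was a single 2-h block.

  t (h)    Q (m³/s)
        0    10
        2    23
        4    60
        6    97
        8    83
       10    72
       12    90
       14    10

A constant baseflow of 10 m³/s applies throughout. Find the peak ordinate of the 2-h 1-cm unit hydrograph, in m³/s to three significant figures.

U_p ≈ 43.4 m³/s

Direct runoff: 0.0, 13.0, 50.0, 87.0, 73.0, 62.0, 80.0, 0.0 m³/s; ΣQ_DR = 365.0 m³/s, peak = 87.0 m³/s.
Runoff depth d = ΣQ_DR·Δt / A = 365.0 × 7200 / (131 km²) = 20.06 mm.
The 1-cm UH is the DRH scaled by (10 mm)/d, so U_p = 87.0 × 10/20.06 = 43.4 m³/s.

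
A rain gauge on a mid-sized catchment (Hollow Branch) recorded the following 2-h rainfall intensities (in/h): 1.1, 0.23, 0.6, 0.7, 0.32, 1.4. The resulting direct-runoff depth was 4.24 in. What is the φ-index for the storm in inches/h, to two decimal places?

φ ≈ 0.42 in/h

Only the 4 blocks with intensity above φ contribute runoff: 1.1, 0.6, 0.7, 1.4 in/h.
Σ(I−φ)·Δt = d  ⇒  (1.1+0.6+0.7+1.4 − 4φ)·2 = 4.24
φ = (3.800 − 4.24/2) / 4 = 0.42 in/h.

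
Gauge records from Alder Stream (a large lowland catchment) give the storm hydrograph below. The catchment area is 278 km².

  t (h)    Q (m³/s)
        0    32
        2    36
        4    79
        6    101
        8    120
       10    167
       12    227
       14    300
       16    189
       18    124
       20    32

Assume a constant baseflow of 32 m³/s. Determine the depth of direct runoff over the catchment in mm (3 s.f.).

d ≈ 27.3 mm

Direct runoff: 0.0, 4.0, 47.0, 69.0, 88.0, 135.0, 195.0, 268.0, 157.0, 92.0, 0.0 m³/s; ΣQ_DR = 1055 m³/s.
V = ΣQ_DR · Δt = 1055 × 7200 s = 7.596 × 10^6 m³.
Over A = 278 km², depth = V / A = 27.3 mm.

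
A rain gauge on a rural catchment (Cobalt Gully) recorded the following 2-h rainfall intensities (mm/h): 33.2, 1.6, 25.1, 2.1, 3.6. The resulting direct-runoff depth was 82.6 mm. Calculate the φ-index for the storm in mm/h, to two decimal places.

φ ≈ 8.50 mm/h

Only the 2 blocks with intensity above φ contribute runoff: 33.2, 25.1 mm/h.
Σ(I−φ)·Δt = d  ⇒  (33.2+25.1 − 2φ)·2 = 82.6
φ = (58.30 − 82.6/2) / 2 = 8.50 mm/h.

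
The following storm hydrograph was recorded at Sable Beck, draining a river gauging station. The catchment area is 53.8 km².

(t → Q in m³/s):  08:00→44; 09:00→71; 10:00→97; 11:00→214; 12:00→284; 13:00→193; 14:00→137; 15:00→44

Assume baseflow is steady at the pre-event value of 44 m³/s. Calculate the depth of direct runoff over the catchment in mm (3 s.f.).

Direct runoff: 0.0, 27.0, 53.0, 170.0, 240.0, 149.0, 93.0, 0.0 m³/s; ΣQ_DR = 732.0 m³/s.
V = ΣQ_DR · Δt = 732.0 × 3600 s = 2.635 × 10^6 m³.
Over A = 53.8 km², depth = V / A = 49.0 mm.

d ≈ 49.0 mm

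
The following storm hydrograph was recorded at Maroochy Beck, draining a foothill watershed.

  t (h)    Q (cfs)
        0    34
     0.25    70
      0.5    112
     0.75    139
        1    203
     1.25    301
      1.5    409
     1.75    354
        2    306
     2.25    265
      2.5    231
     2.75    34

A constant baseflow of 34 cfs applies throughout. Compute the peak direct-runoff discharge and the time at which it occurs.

Subtracting baseflow gives direct-runoff ordinates: 0.0, 36.0, 78.0, 105.0, 169.0, 267.0, 375.0, 320.0, 272.0, 231.0, 197.0, 0.0 cfs.
The maximum is 375.0 cfs, occurring at the reading for t = 1.5 h.

Q_p = 375.0 cfs at t = 1.5 h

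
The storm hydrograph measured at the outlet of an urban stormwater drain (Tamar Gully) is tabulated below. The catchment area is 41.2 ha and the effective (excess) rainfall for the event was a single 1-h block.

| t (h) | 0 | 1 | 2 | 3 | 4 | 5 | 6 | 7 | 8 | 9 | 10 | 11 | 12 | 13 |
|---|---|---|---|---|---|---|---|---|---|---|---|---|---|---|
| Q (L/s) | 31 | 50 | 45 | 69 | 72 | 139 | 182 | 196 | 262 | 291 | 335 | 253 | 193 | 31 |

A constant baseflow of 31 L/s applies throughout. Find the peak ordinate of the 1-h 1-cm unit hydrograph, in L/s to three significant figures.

Direct runoff: 0.0, 19.0, 14.0, 38.0, 41.0, 108.0, 151.0, 165.0, 231.0, 260.0, 304.0, 222.0, 162.0, 0.0 L/s; ΣQ_DR = 1715 L/s, peak = 304.0 L/s.
Runoff depth d = ΣQ_DR·Δt / A = 1715 × 3600 / (41.2 ha) = 14.99 mm.
The 1-cm UH is the DRH scaled by (10 mm)/d, so U_p = 304.0 × 10/14.99 = 203 L/s.

U_p ≈ 203 L/s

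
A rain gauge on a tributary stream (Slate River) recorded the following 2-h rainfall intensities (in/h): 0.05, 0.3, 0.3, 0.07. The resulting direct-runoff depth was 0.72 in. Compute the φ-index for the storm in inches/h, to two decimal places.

φ ≈ 0.12 in/h

Only the 2 blocks with intensity above φ contribute runoff: 0.3, 0.3 in/h.
Σ(I−φ)·Δt = d  ⇒  (0.3+0.3 − 2φ)·2 = 0.72
φ = (0.6000 − 0.72/2) / 2 = 0.12 in/h.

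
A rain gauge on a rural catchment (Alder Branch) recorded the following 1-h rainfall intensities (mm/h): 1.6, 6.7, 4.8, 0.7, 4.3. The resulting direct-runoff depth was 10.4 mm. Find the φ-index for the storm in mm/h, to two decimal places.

φ ≈ 1.80 mm/h

Only the 3 blocks with intensity above φ contribute runoff: 6.7, 4.8, 4.3 mm/h.
Σ(I−φ)·Δt = d  ⇒  (6.7+4.8+4.3 − 3φ)·1 = 10.4
φ = (15.80 − 10.4/1) / 3 = 1.80 mm/h.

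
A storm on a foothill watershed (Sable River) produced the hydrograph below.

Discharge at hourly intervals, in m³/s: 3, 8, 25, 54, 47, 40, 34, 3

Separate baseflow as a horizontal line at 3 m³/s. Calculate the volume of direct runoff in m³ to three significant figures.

V ≈ 6.84 × 10^5 m³

Direct-runoff ordinates (Q − Q_b): 0.0, 5.0, 22.0, 51.0, 44.0, 37.0, 31.0, 0.0 m³/s.
ΣQ_DR = 190.0 m³/s.
With Δt = 1 h = 3600 s, V = ΣQ_DR · Δt = 190.0 × 3600 = 6.84 × 10^5 m³.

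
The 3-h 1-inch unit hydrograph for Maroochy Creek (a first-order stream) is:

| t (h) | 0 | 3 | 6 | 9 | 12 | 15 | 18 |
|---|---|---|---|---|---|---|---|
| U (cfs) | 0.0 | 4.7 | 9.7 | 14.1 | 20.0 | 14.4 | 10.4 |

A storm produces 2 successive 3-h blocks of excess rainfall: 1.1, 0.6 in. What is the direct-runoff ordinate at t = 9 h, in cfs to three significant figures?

Q ≈ 21.3 cfs

By discrete convolution, Q_j = Σ (P_i / 1 in) · U_{j−i}.
At t = 9 h (j=3): Q = (1.1/1)·14.1 + (0.6/1)·9.7 = 21.3 cfs.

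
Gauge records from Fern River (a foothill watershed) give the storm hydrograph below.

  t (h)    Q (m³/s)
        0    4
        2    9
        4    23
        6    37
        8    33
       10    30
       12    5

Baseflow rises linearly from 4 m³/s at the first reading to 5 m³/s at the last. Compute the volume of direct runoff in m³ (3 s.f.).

Direct-runoff ordinates (Q − Q_b): 0.00, 4.83, 18.67, 32.50, 28.33, 25.17, 0.00 m³/s.
ΣQ_DR = 109.5 m³/s.
With Δt = 2 h = 7200 s, V = ΣQ_DR · Δt = 109.5 × 7200 = 7.88 × 10^5 m³.

V ≈ 7.88 × 10^5 m³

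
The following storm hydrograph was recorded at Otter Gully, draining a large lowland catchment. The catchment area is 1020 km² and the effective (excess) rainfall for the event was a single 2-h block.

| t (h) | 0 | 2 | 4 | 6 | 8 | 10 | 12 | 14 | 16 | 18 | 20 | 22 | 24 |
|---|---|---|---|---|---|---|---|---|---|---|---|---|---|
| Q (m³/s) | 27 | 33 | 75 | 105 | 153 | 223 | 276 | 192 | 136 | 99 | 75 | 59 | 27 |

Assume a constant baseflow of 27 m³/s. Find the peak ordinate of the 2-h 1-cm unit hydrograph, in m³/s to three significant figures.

U_p ≈ 312 m³/s

Direct runoff: 0.0, 6.0, 48.0, 78.0, 126.0, 196.0, 249.0, 165.0, 109.0, 72.0, 48.0, 32.0, 0.0 m³/s; ΣQ_DR = 1129 m³/s, peak = 249.0 m³/s.
Runoff depth d = ΣQ_DR·Δt / A = 1129 × 7200 / (1020 km²) = 7.969 mm.
The 1-cm UH is the DRH scaled by (10 mm)/d, so U_p = 249.0 × 10/7.969 = 312 m³/s.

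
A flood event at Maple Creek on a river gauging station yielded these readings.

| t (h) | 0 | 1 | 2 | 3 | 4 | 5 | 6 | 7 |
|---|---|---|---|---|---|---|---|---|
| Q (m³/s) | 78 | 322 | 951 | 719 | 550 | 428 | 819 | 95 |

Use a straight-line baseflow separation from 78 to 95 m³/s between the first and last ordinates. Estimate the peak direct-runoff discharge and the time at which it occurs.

Q_p = 868.14 m³/s at t = 2 h

Subtracting baseflow gives direct-runoff ordinates: 0.00, 241.57, 868.14, 633.71, 462.29, 337.86, 726.43, 0.00 m³/s.
The maximum is 868.14 m³/s, occurring at the reading for t = 2 h.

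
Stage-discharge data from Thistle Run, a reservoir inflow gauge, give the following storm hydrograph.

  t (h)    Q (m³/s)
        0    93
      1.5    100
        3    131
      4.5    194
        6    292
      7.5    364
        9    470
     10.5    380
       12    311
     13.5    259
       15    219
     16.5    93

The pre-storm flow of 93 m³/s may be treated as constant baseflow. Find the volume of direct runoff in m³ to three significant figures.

Direct-runoff ordinates (Q − Q_b): 0.0, 7.0, 38.0, 101.0, 199.0, 271.0, 377.0, 287.0, 218.0, 166.0, 126.0, 0.0 m³/s.
ΣQ_DR = 1790 m³/s.
With Δt = 1.5 h = 5400 s, V = ΣQ_DR · Δt = 1790 × 5400 = 9.67 × 10^6 m³.

V ≈ 9.67 × 10^6 m³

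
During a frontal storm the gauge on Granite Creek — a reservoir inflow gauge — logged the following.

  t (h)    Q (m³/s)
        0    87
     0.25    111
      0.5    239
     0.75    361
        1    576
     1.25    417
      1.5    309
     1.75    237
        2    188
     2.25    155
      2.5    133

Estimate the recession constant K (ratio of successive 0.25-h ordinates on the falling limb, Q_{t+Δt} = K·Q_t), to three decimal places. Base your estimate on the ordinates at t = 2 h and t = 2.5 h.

K ≈ 0.841

Using the recession-limb readings at t = 2 h and t = 2.5 h: Q falls from 188 to 133 m³/s over 2 intervals.
K = (Q₂/Q₁)^(1/2) = (133/188)^(1/2) = 0.841.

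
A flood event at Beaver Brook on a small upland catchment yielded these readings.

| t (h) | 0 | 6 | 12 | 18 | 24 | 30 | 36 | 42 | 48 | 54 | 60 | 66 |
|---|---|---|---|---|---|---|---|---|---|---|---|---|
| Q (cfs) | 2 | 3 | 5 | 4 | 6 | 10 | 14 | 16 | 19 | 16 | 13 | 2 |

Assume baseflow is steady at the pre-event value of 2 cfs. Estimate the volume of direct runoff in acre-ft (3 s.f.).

V ≈ 42.6 acre-ft

Direct-runoff ordinates (Q − Q_b): 0.0, 1.0, 3.0, 2.0, 4.0, 8.0, 12.0, 14.0, 17.0, 14.0, 11.0, 0.0 cfs.
ΣQ_DR = 86.00 cfs.
With Δt = 6 h = 21600 s, V = ΣQ_DR · Δt = 86.00 × 21600 = 1.86 × 10^6 ft³ = 42.6 acre-ft.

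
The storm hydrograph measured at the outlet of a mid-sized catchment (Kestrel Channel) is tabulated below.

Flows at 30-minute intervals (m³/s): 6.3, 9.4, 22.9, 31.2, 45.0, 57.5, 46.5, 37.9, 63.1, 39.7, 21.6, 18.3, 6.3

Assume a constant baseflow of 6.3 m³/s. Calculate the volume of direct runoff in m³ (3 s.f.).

V ≈ 5.83 × 10^5 m³

Direct-runoff ordinates (Q − Q_b): 0.0, 3.1, 16.6, 24.9, 38.7, 51.2, 40.2, 31.6, 56.8, 33.4, 15.3, 12.0, 0.0 m³/s.
ΣQ_DR = 323.8 m³/s.
With Δt = 0.5 h = 1800 s, V = ΣQ_DR · Δt = 323.8 × 1800 = 5.83 × 10^5 m³.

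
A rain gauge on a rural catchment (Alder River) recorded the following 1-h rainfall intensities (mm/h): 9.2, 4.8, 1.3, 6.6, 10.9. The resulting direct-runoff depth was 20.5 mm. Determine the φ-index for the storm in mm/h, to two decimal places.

Only the 4 blocks with intensity above φ contribute runoff: 9.2, 4.8, 6.6, 10.9 mm/h.
Σ(I−φ)·Δt = d  ⇒  (9.2+4.8+6.6+10.9 − 4φ)·1 = 20.5
φ = (31.50 − 20.5/1) / 4 = 2.75 mm/h.

φ ≈ 2.75 mm/h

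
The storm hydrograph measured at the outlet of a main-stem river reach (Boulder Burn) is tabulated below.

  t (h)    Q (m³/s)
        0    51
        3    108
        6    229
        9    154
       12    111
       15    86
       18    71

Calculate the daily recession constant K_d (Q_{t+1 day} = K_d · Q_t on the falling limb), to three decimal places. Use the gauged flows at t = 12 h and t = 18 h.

Between t = 12 h and t = 18 h the flow falls from 111 to 71 m³/s over 2×3 h = 6 h.
Per-interval ratio K = (71/111)^(1/2) = 0.7998; K_d = K^(24/3) = 0.167.

K_d ≈ 0.167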